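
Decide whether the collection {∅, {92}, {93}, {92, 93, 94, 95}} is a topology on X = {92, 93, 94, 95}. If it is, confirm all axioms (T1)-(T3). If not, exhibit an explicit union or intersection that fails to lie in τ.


τ is NOT a topology on X.

Axiom (T1): ∅ ∈ τ? Yes; X ∈ τ? Yes.
Axiom (T2/T3): check pairwise unions and intersections of members of τ.
Counterexample for (T2): {92} ∪ {93} = {92, 93} ∉ τ. Therefore τ is NOT a topology.


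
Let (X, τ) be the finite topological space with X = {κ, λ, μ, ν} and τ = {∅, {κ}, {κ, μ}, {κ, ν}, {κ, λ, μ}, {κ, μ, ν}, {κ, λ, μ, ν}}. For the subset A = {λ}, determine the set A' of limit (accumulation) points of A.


A' = ∅

For each x ∈ X, list the open sets U ∈ τ with x ∈ U, then check whether U ∩ (A ∖ {x}) ≠ ∅ for every such U.
  x = κ: open {κ} ∋ x has {κ} ∩ (A ∖ {κ}) = ∅, so x is NOT a limit point.
  x = λ: open {κ, λ, μ} ∋ x has {κ, λ, μ} ∩ (A ∖ {λ}) = ∅, so x is NOT a limit point.
  x = μ: open {κ, μ} ∋ x has {κ, μ} ∩ (A ∖ {μ}) = ∅, so x is NOT a limit point.
  x = ν: open {κ, ν} ∋ x has {κ, ν} ∩ (A ∖ {ν}) = ∅, so x is NOT a limit point.
Collecting: A' = ∅.


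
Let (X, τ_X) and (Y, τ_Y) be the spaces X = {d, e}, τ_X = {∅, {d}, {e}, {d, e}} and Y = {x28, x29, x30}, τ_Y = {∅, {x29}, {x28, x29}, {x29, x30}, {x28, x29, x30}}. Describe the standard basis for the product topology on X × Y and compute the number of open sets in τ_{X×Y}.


Basis B = {∅ × ∅, {d} × {x29}, {e} × {x29}, {d} × {x28, x29}, {d} × {x29, x30}, {d, e} × {x29}, {e} × {x28, x29}, {e} × {x29, x30}, {d} × {x28, x29, x30}, {e} × {x28, x29, x30}, {d, e} × {x28, x29}, {d, e} × {x29, x30}, {d, e} × {x28, x29, x30}}; |τ_{X×Y}| = 25.

Enumerate products U × V with U ∈ τ_X, V ∈ τ_Y (deduplicated):
  ∅ × ∅ = {} (∅)
  {d} × {x29} = {(d,x29)}
  {e} × {x29} = {(e,x29)}
  {d} × {x28, x29} = {(d,x28), (d,x29)}
  {d} × {x29, x30} = {(d,x29), (d,x30)}
  {d, e} × {x29} = {(d,x29), (e,x29)}
  {e} × {x28, x29} = {(e,x28), (e,x29)}
  {e} × {x29, x30} = {(e,x29), (e,x30)}
  {d} × {x28, x29, x30} = {(d,x28), (d,x29), (d,x30)}
  {e} × {x28, x29, x30} = {(e,x28), (e,x29), (e,x30)}
  {d, e} × {x28, x29} = {(d,x28), (d,x29), (e,x28), (e,x29)}
  {d, e} × {x29, x30} = {(d,x29), (d,x30), (e,x29), (e,x30)}
  {d, e} × {x28, x29, x30} = {(d,x28), (d,x29), (d,x30), (e,x28), (e,x29), (e,x30)}
These 13 distinct sets form the basis B.
Close under arbitrary unions to get τ_{X×Y}; counting gives |τ_{X×Y}| = 25.


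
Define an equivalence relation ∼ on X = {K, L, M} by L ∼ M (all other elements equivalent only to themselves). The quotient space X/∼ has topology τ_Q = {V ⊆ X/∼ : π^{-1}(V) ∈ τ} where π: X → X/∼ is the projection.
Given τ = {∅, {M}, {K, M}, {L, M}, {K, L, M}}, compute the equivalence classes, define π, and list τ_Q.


X/∼ = {[K], [L=M]}; |τ_Q| = 3.

Equivalence classes: [K], [L=M].
Quotient map π: X → X/∼ sends K ↦ [K], L ↦ [L=M], M ↦ [L=M].
For each subset V ⊆ X/∼, compute π^{-1}(V) ⊆ X and check whether π^{-1}(V) ∈ τ. V is open in τ_Q iff π^{-1}(V) ∈ τ.
  V = {}: π^{-1}(V) = ∅ ∈ τ ✓.
  V = {[K]}: π^{-1}(V) = {K} ∉ τ ✗.
  V = {[L=M]}: π^{-1}(V) = {L, M} ∈ τ ✓.
  V = {[K], [L=M]}: π^{-1}(V) = {K, L, M} ∈ τ ✓.
Open sets in the quotient: τ_Q = {{}, {[L=M]}, {[K], [L=M]}} (3 elements).


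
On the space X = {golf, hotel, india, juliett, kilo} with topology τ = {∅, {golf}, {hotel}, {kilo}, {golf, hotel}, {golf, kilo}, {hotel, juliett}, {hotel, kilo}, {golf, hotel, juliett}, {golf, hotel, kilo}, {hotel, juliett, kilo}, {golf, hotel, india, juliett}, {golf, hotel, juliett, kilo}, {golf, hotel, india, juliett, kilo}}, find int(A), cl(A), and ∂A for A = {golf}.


int(A) = {golf}, cl(A) = {golf, india}, ∂A = {india}.

Closed sets in (X, τ) are complements of opens:
  closed(X, τ) = {∅, {india}, {kilo}, {golf, india}, {india, juliett}, {india, kilo}, {golf, india, juliett}, {golf, india, kilo}, {hotel, india, juliett}, {india, juliett, kilo}, {golf, hotel, india, juliett}, {golf, india, juliett, kilo}, {hotel, india, juliett, kilo}, {golf, hotel, india, juliett, kilo}}.
int(A) = ⋃ {U ∈ τ : U ⊆ A}. Opens contained in A: ∅, {golf}.
Taking the union of these: int(A) = {golf}.
cl(A) = ⋂ {C closed : A ⊆ C}. Closed sets containing A: {golf, india}, {golf, india, juliett}, {golf, india, kilo}, {golf, hotel, india, juliett}, {golf, india, juliett, kilo}, {golf, hotel, india, juliett, kilo}.
Intersecting these: cl(A) = {golf, india}.
∂A = cl(A) ∖ int(A) = {golf, india} ∖ {golf} = {india}.


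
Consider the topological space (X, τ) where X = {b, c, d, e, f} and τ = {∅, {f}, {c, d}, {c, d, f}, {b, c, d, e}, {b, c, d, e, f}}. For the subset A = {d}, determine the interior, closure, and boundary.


int(A) = ∅, cl(A) = {b, c, d, e}, ∂A = {b, c, d, e}.

Closed sets in (X, τ) are complements of opens:
  closed(X, τ) = {∅, {f}, {b, e}, {b, e, f}, {b, c, d, e}, {b, c, d, e, f}}.
int(A) = ⋃ {U ∈ τ : U ⊆ A}. Opens contained in A: ∅.
Taking the union of these: int(A) = ∅.
cl(A) = ⋂ {C closed : A ⊆ C}. Closed sets containing A: {b, c, d, e}, {b, c, d, e, f}.
Intersecting these: cl(A) = {b, c, d, e}.
∂A = cl(A) ∖ int(A) = {b, c, d, e} ∖ ∅ = {b, c, d, e}.


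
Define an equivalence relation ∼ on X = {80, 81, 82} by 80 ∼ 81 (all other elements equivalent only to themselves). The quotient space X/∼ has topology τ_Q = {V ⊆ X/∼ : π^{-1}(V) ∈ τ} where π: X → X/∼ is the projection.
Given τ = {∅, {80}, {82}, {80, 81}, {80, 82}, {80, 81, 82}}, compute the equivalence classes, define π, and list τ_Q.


X/∼ = {[80=81], [82]}; |τ_Q| = 4.

Equivalence classes: [80=81], [82].
Quotient map π: X → X/∼ sends 80 ↦ [80=81], 81 ↦ [80=81], 82 ↦ [82].
For each subset V ⊆ X/∼, compute π^{-1}(V) ⊆ X and check whether π^{-1}(V) ∈ τ. V is open in τ_Q iff π^{-1}(V) ∈ τ.
  V = {}: π^{-1}(V) = ∅ ∈ τ ✓.
  V = {[80=81]}: π^{-1}(V) = {80, 81} ∈ τ ✓.
  V = {[82]}: π^{-1}(V) = {82} ∈ τ ✓.
  V = {[80=81], [82]}: π^{-1}(V) = {80, 81, 82} ∈ τ ✓.
Open sets in the quotient: τ_Q = {{}, {[80=81]}, {[82]}, {[80=81], [82]}} (4 elements).


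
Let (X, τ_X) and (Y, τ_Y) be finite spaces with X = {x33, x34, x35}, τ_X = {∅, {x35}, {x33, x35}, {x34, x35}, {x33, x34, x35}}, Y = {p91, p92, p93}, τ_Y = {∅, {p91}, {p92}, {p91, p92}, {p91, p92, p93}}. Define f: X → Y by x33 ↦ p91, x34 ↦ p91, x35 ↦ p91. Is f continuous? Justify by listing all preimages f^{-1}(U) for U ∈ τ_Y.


f IS continuous.

Compute f^{-1}(U) for each U ∈ τ_Y:
  U = ∅: f^{-1}(U) = ∅ ∈ τ_X ✓.
  U = {p91}: f^{-1}(U) = {x33, x34, x35} ∈ τ_X ✓.
  U = {p92}: f^{-1}(U) = ∅ ∈ τ_X ✓.
  U = {p91, p92}: f^{-1}(U) = {x33, x34, x35} ∈ τ_X ✓.
  U = {p91, p92, p93}: f^{-1}(U) = {x33, x34, x35} ∈ τ_X ✓.
Every preimage lies in τ_X, so f IS continuous.


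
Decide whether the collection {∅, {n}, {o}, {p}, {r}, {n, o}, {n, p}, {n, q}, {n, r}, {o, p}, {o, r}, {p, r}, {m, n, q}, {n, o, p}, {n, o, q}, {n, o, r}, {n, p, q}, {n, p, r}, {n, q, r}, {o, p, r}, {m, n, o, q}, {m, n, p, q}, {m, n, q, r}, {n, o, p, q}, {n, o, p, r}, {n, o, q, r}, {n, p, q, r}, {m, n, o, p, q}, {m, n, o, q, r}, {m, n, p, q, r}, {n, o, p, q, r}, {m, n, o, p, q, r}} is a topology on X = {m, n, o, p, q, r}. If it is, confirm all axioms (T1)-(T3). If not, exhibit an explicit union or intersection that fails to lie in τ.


τ IS a topology on X.

Axiom (T1): ∅ ∈ τ? Yes; X ∈ τ? Yes.
Axiom (T2/T3): check pairwise unions and intersections of members of τ.
All pairwise intersections and unions checked — each lies in τ. Therefore τ satisfies (T1), (T2), (T3): it IS a topology on X.


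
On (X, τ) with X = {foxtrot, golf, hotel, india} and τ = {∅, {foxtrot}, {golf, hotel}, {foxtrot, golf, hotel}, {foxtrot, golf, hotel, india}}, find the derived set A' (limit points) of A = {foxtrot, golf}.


A' = {hotel, india}

For each x ∈ X, list the open sets U ∈ τ with x ∈ U, then check whether U ∩ (A ∖ {x}) ≠ ∅ for every such U.
  x = foxtrot: open {foxtrot} ∋ x has {foxtrot} ∩ (A ∖ {foxtrot}) = ∅, so x is NOT a limit point.
  x = golf: open {golf, hotel} ∋ x has {golf, hotel} ∩ (A ∖ {golf}) = ∅, so x is NOT a limit point.
  x = hotel: opens ∋ x are {golf, hotel}, {foxtrot, golf, hotel}, {foxtrot, golf, hotel, india}; each meets A ∖ {hotel}, so x IS a limit point.
  x = india: opens ∋ x are {foxtrot, golf, hotel, india}; each meets A ∖ {india}, so x IS a limit point.
Collecting: A' = {hotel, india}.


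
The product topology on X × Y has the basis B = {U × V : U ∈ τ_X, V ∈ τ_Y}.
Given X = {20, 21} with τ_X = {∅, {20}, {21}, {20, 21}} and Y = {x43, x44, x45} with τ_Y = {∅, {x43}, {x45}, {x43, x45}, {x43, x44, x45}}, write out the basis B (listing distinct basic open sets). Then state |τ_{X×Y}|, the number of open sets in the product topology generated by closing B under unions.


Basis B = {∅ × ∅, {20} × {x43}, {20} × {x45}, {21} × {x43}, {21} × {x45}, {20} × {x43, x45}, {20, 21} × {x43}, {20, 21} × {x45}, {21} × {x43, x45}, {20} × {x43, x44, x45}, {21} × {x43, x44, x45}, {20, 21} × {x43, x45}, {20, 21} × {x43, x44, x45}}; |τ_{X×Y}| = 25.

Enumerate products U × V with U ∈ τ_X, V ∈ τ_Y (deduplicated):
  ∅ × ∅ = {} (∅)
  {20} × {x43} = {(20,x43)}
  {20} × {x45} = {(20,x45)}
  {21} × {x43} = {(21,x43)}
  {21} × {x45} = {(21,x45)}
  {20} × {x43, x45} = {(20,x43), (20,x45)}
  {20, 21} × {x43} = {(20,x43), (21,x43)}
  {20, 21} × {x45} = {(20,x45), (21,x45)}
  {21} × {x43, x45} = {(21,x43), (21,x45)}
  {20} × {x43, x44, x45} = {(20,x43), (20,x44), (20,x45)}
  {21} × {x43, x44, x45} = {(21,x43), (21,x44), (21,x45)}
  {20, 21} × {x43, x45} = {(20,x43), (20,x45), (21,x43), (21,x45)}
  {20, 21} × {x43, x44, x45} = {(20,x43), (20,x44), (20,x45), (21,x43), (21,x44), (21,x45)}
These 13 distinct sets form the basis B.
Close under arbitrary unions to get τ_{X×Y}; counting gives |τ_{X×Y}| = 25.


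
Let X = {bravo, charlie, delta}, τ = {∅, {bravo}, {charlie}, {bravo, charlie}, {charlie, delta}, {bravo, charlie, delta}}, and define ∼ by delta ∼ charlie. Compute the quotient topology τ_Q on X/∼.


X/∼ = {[bravo], [charlie=delta]}; |τ_Q| = 4.

Equivalence classes: [bravo], [charlie=delta].
Quotient map π: X → X/∼ sends bravo ↦ [bravo], charlie ↦ [charlie=delta], delta ↦ [charlie=delta].
For each subset V ⊆ X/∼, compute π^{-1}(V) ⊆ X and check whether π^{-1}(V) ∈ τ. V is open in τ_Q iff π^{-1}(V) ∈ τ.
  V = {}: π^{-1}(V) = ∅ ∈ τ ✓.
  V = {[bravo]}: π^{-1}(V) = {bravo} ∈ τ ✓.
  V = {[charlie=delta]}: π^{-1}(V) = {charlie, delta} ∈ τ ✓.
  V = {[bravo], [charlie=delta]}: π^{-1}(V) = {bravo, charlie, delta} ∈ τ ✓.
Open sets in the quotient: τ_Q = {{}, {[bravo]}, {[charlie=delta]}, {[bravo], [charlie=delta]}} (4 elements).


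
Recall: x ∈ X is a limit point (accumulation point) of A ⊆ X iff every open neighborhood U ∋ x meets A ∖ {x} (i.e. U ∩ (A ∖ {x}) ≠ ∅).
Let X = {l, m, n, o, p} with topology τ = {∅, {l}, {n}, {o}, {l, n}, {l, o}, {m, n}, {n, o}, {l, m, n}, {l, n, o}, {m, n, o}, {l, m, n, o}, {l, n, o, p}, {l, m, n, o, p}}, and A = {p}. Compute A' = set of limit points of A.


A' = ∅

For each x ∈ X, list the open sets U ∈ τ with x ∈ U, then check whether U ∩ (A ∖ {x}) ≠ ∅ for every such U.
  x = l: open {l} ∋ x has {l} ∩ (A ∖ {l}) = ∅, so x is NOT a limit point.
  x = m: open {m, n} ∋ x has {m, n} ∩ (A ∖ {m}) = ∅, so x is NOT a limit point.
  x = n: open {n} ∋ x has {n} ∩ (A ∖ {n}) = ∅, so x is NOT a limit point.
  x = o: open {o} ∋ x has {o} ∩ (A ∖ {o}) = ∅, so x is NOT a limit point.
  x = p: open {l, n, o, p} ∋ x has {l, n, o, p} ∩ (A ∖ {p}) = ∅, so x is NOT a limit point.
Collecting: A' = ∅.


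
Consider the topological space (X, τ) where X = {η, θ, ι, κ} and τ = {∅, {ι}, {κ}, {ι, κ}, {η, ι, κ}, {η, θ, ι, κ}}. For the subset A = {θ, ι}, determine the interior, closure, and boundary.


int(A) = {ι}, cl(A) = {η, θ, ι}, ∂A = {η, θ}.

Closed sets in (X, τ) are complements of opens:
  closed(X, τ) = {∅, {θ}, {η, θ}, {η, θ, ι}, {η, θ, κ}, {η, θ, ι, κ}}.
int(A) = ⋃ {U ∈ τ : U ⊆ A}. Opens contained in A: ∅, {ι}.
Taking the union of these: int(A) = {ι}.
cl(A) = ⋂ {C closed : A ⊆ C}. Closed sets containing A: {η, θ, ι}, {η, θ, ι, κ}.
Intersecting these: cl(A) = {η, θ, ι}.
∂A = cl(A) ∖ int(A) = {η, θ, ι} ∖ {ι} = {η, θ}.


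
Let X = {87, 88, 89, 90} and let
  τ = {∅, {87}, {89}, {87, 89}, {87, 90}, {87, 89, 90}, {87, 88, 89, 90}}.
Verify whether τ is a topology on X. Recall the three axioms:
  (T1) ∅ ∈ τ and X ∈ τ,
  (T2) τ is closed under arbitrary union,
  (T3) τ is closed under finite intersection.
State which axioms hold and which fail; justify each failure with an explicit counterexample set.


τ IS a topology on X.

Axiom (T1): ∅ ∈ τ? Yes; X ∈ τ? Yes.
Axiom (T2/T3): check pairwise unions and intersections of members of τ.
All pairwise intersections and unions checked — each lies in τ. Therefore τ satisfies (T1), (T2), (T3): it IS a topology on X.


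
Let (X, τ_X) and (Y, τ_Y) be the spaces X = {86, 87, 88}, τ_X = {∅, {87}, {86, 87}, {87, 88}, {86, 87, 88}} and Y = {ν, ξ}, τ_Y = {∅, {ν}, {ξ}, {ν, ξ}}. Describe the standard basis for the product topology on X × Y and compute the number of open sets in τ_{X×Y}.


Basis B = {∅ × ∅, {87} × {ν}, {87} × {ξ}, {86, 87} × {ν}, {86, 87} × {ξ}, {87} × {ν, ξ}, {87, 88} × {ν}, {87, 88} × {ξ}, {86, 87, 88} × {ν}, {86, 87, 88} × {ξ}, {86, 87} × {ν, ξ}, {87, 88} × {ν, ξ}, {86, 87, 88} × {ν, ξ}}; |τ_{X×Y}| = 25.

Enumerate products U × V with U ∈ τ_X, V ∈ τ_Y (deduplicated):
  ∅ × ∅ = {} (∅)
  {87} × {ν} = {(87,ν)}
  {87} × {ξ} = {(87,ξ)}
  {86, 87} × {ν} = {(86,ν), (87,ν)}
  {86, 87} × {ξ} = {(86,ξ), (87,ξ)}
  {87} × {ν, ξ} = {(87,ν), (87,ξ)}
  {87, 88} × {ν} = {(87,ν), (88,ν)}
  {87, 88} × {ξ} = {(87,ξ), (88,ξ)}
  {86, 87, 88} × {ν} = {(86,ν), (87,ν), (88,ν)}
  {86, 87, 88} × {ξ} = {(86,ξ), (87,ξ), (88,ξ)}
  {86, 87} × {ν, ξ} = {(86,ν), (86,ξ), (87,ν), (87,ξ)}
  {87, 88} × {ν, ξ} = {(87,ν), (87,ξ), (88,ν), (88,ξ)}
  {86, 87, 88} × {ν, ξ} = {(86,ν), (86,ξ), (87,ν), (87,ξ), (88,ν), (88,ξ)}
These 13 distinct sets form the basis B.
Close under arbitrary unions to get τ_{X×Y}; counting gives |τ_{X×Y}| = 25.


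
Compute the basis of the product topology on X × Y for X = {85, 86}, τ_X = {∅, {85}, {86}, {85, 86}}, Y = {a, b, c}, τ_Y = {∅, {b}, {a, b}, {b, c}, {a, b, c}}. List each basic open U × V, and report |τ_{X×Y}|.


Basis B = {∅ × ∅, {85} × {b}, {86} × {b}, {85} × {a, b}, {85} × {b, c}, {85, 86} × {b}, {86} × {a, b}, {86} × {b, c}, {85} × {a, b, c}, {86} × {a, b, c}, {85, 86} × {a, b}, {85, 86} × {b, c}, {85, 86} × {a, b, c}}; |τ_{X×Y}| = 25.

Enumerate products U × V with U ∈ τ_X, V ∈ τ_Y (deduplicated):
  ∅ × ∅ = {} (∅)
  {85} × {b} = {(85,b)}
  {86} × {b} = {(86,b)}
  {85} × {a, b} = {(85,a), (85,b)}
  {85} × {b, c} = {(85,b), (85,c)}
  {85, 86} × {b} = {(85,b), (86,b)}
  {86} × {a, b} = {(86,a), (86,b)}
  {86} × {b, c} = {(86,b), (86,c)}
  {85} × {a, b, c} = {(85,a), (85,b), (85,c)}
  {86} × {a, b, c} = {(86,a), (86,b), (86,c)}
  {85, 86} × {a, b} = {(85,a), (85,b), (86,a), (86,b)}
  {85, 86} × {b, c} = {(85,b), (85,c), (86,b), (86,c)}
  {85, 86} × {a, b, c} = {(85,a), (85,b), (85,c), (86,a), (86,b), (86,c)}
These 13 distinct sets form the basis B.
Close under arbitrary unions to get τ_{X×Y}; counting gives |τ_{X×Y}| = 25.


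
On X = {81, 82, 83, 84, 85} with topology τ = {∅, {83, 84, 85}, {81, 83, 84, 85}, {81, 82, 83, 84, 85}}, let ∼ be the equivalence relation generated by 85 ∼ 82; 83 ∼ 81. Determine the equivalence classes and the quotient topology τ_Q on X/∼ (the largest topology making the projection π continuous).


X/∼ = {[81=83], [82=85], [84]}; |τ_Q| = 2.

Equivalence classes: [81=83], [82=85], [84].
Quotient map π: X → X/∼ sends 81 ↦ [81=83], 82 ↦ [82=85], 83 ↦ [81=83], 84 ↦ [84], 85 ↦ [82=85].
For each subset V ⊆ X/∼, compute π^{-1}(V) ⊆ X and check whether π^{-1}(V) ∈ τ. V is open in τ_Q iff π^{-1}(V) ∈ τ.
  V = {}: π^{-1}(V) = ∅ ∈ τ ✓.
  V = {[81=83]}: π^{-1}(V) = {81, 83} ∉ τ ✗.
  V = {[82=85]}: π^{-1}(V) = {82, 85} ∉ τ ✗.
  V = {[81=83], [82=85]}: π^{-1}(V) = {81, 82, 83, 85} ∉ τ ✗.
  V = {[84]}: π^{-1}(V) = {84} ∉ τ ✗.
  V = {[81=83], [84]}: π^{-1}(V) = {81, 83, 84} ∉ τ ✗.
  V = {[82=85], [84]}: π^{-1}(V) = {82, 84, 85} ∉ τ ✗.
  V = {[81=83], [82=85], [84]}: π^{-1}(V) = {81, 82, 83, 84, 85} ∈ τ ✓.
Open sets in the quotient: τ_Q = {{}, {[81=83], [82=85], [84]}} (2 elements).


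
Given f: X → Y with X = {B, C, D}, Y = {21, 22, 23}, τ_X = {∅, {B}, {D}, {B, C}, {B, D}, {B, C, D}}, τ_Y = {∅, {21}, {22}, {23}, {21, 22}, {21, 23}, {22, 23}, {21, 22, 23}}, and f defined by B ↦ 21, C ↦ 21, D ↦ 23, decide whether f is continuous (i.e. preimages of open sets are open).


f IS continuous.

Compute f^{-1}(U) for each U ∈ τ_Y:
  U = ∅: f^{-1}(U) = ∅ ∈ τ_X ✓.
  U = {21}: f^{-1}(U) = {B, C} ∈ τ_X ✓.
  U = {22}: f^{-1}(U) = ∅ ∈ τ_X ✓.
  U = {23}: f^{-1}(U) = {D} ∈ τ_X ✓.
  U = {21, 22}: f^{-1}(U) = {B, C} ∈ τ_X ✓.
  U = {21, 23}: f^{-1}(U) = {B, C, D} ∈ τ_X ✓.
  U = {22, 23}: f^{-1}(U) = {D} ∈ τ_X ✓.
  U = {21, 22, 23}: f^{-1}(U) = {B, C, D} ∈ τ_X ✓.
Every preimage lies in τ_X, so f IS continuous.


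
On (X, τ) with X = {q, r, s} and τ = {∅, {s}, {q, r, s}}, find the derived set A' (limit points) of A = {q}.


A' = {r}

For each x ∈ X, list the open sets U ∈ τ with x ∈ U, then check whether U ∩ (A ∖ {x}) ≠ ∅ for every such U.
  x = q: open {q, r, s} ∋ x has {q, r, s} ∩ (A ∖ {q}) = ∅, so x is NOT a limit point.
  x = r: opens ∋ x are {q, r, s}; each meets A ∖ {r}, so x IS a limit point.
  x = s: open {s} ∋ x has {s} ∩ (A ∖ {s}) = ∅, so x is NOT a limit point.
Collecting: A' = {r}.


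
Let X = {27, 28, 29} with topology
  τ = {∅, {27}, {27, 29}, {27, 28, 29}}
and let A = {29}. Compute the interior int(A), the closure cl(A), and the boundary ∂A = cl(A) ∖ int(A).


int(A) = ∅, cl(A) = {28, 29}, ∂A = {28, 29}.

Closed sets in (X, τ) are complements of opens:
  closed(X, τ) = {∅, {28}, {28, 29}, {27, 28, 29}}.
int(A) = ⋃ {U ∈ τ : U ⊆ A}. Opens contained in A: ∅.
Taking the union of these: int(A) = ∅.
cl(A) = ⋂ {C closed : A ⊆ C}. Closed sets containing A: {28, 29}, {27, 28, 29}.
Intersecting these: cl(A) = {28, 29}.
∂A = cl(A) ∖ int(A) = {28, 29} ∖ ∅ = {28, 29}.


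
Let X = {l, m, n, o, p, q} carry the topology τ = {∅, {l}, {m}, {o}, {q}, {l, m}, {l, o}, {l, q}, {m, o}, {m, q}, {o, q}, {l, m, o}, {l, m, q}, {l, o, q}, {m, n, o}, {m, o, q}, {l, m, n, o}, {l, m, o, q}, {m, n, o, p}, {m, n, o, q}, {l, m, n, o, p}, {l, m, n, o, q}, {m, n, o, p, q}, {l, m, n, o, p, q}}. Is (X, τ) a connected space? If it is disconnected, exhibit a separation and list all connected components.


(X, τ) is disconnected; components = [{l}, {q}, {m, n, o, p}].

Find clopen sets (U ∈ τ with X ∖ U ∈ τ):
  U = ∅, X ∖ U = {l, m, n, o, p, q} — both open, so U is clopen.
  U = {l}, X ∖ U = {m, n, o, p, q} — both open, so U is clopen.
  U = {q}, X ∖ U = {l, m, n, o, p} — both open, so U is clopen.
  U = {l, q}, X ∖ U = {m, n, o, p} — both open, so U is clopen.
  U = {m, n, o, p}, X ∖ U = {l, q} — both open, so U is clopen.
  U = {l, m, n, o, p}, X ∖ U = {q} — both open, so U is clopen.
  U = {m, n, o, p, q}, X ∖ U = {l} — both open, so U is clopen.
  U = {l, m, n, o, p, q}, X ∖ U = ∅ — both open, so U is clopen.
Nontrivial clopen(s) exist: e.g. {l}. So (X, τ) is disconnected.
Compute connected components by grouping points that agree on all clopens:
  component: {l}
  component: {q}
  component: {m, n, o, p}


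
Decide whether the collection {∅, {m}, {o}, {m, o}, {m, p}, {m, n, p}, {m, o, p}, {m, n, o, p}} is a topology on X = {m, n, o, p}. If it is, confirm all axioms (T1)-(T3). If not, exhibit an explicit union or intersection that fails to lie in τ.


τ IS a topology on X.

Axiom (T1): ∅ ∈ τ? Yes; X ∈ τ? Yes.
Axiom (T2/T3): check pairwise unions and intersections of members of τ.
All pairwise intersections and unions checked — each lies in τ. Therefore τ satisfies (T1), (T2), (T3): it IS a topology on X.


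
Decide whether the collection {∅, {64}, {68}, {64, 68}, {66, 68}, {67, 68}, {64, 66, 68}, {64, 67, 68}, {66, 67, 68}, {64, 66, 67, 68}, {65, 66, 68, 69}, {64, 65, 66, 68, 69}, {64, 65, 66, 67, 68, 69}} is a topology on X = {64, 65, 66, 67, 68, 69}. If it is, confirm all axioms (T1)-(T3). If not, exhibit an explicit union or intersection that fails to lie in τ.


τ is NOT a topology on X.

Axiom (T1): ∅ ∈ τ? Yes; X ∈ τ? Yes.
Axiom (T2/T3): check pairwise unions and intersections of members of τ.
Counterexample for (T2): {67, 68} ∪ {65, 66, 68, 69} = {65, 66, 67, 68, 69} ∉ τ. Therefore τ is NOT a topology.


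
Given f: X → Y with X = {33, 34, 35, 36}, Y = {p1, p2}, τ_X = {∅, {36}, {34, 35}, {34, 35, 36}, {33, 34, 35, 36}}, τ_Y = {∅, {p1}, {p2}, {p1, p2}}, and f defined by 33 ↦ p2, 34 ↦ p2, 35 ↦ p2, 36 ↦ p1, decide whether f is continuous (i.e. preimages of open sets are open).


f is NOT continuous.

Compute f^{-1}(U) for each U ∈ τ_Y:
  U = ∅: f^{-1}(U) = ∅ ∈ τ_X ✓.
  U = {p1}: f^{-1}(U) = {36} ∈ τ_X ✓.
  U = {p2}: f^{-1}(U) = {33, 34, 35} ∉ τ_X ✗.
  U = {p1, p2}: f^{-1}(U) = {33, 34, 35, 36} ∈ τ_X ✓.
Found U = {p2} with f^{-1}(U) = {33, 34, 35} not in τ_X. Therefore f is NOT continuous.


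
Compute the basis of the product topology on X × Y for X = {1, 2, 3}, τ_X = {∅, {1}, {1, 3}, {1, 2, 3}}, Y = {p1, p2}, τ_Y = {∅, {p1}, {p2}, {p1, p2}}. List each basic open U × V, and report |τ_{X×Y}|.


Basis B = {∅ × ∅, {1} × {p1}, {1} × {p2}, {1} × {p1, p2}, {1, 3} × {p1}, {1, 3} × {p2}, {1, 2, 3} × {p1}, {1, 2, 3} × {p2}, {1, 3} × {p1, p2}, {1, 2, 3} × {p1, p2}}; |τ_{X×Y}| = 16.

Enumerate products U × V with U ∈ τ_X, V ∈ τ_Y (deduplicated):
  ∅ × ∅ = {} (∅)
  {1} × {p1} = {(1,p1)}
  {1} × {p2} = {(1,p2)}
  {1} × {p1, p2} = {(1,p1), (1,p2)}
  {1, 3} × {p1} = {(1,p1), (3,p1)}
  {1, 3} × {p2} = {(1,p2), (3,p2)}
  {1, 2, 3} × {p1} = {(1,p1), (2,p1), (3,p1)}
  {1, 2, 3} × {p2} = {(1,p2), (2,p2), (3,p2)}
  {1, 3} × {p1, p2} = {(1,p1), (1,p2), (3,p1), (3,p2)}
  {1, 2, 3} × {p1, p2} = {(1,p1), (1,p2), (2,p1), (2,p2), (3,p1), (3,p2)}
These 10 distinct sets form the basis B.
Close under arbitrary unions to get τ_{X×Y}; counting gives |τ_{X×Y}| = 16.


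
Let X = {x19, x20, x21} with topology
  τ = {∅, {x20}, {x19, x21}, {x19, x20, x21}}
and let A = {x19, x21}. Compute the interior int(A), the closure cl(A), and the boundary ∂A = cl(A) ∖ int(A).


int(A) = {x19, x21}, cl(A) = {x19, x21}, ∂A = ∅.

Closed sets in (X, τ) are complements of opens:
  closed(X, τ) = {∅, {x20}, {x19, x21}, {x19, x20, x21}}.
int(A) = ⋃ {U ∈ τ : U ⊆ A}. Opens contained in A: ∅, {x19, x21}.
Taking the union of these: int(A) = {x19, x21}.
cl(A) = ⋂ {C closed : A ⊆ C}. Closed sets containing A: {x19, x21}, {x19, x20, x21}.
Intersecting these: cl(A) = {x19, x21}.
∂A = cl(A) ∖ int(A) = {x19, x21} ∖ {x19, x21} = ∅.


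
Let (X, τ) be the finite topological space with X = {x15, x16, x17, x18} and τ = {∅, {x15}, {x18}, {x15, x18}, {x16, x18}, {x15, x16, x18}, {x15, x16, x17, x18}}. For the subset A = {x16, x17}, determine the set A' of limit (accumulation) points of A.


A' = {x17}

For each x ∈ X, list the open sets U ∈ τ with x ∈ U, then check whether U ∩ (A ∖ {x}) ≠ ∅ for every such U.
  x = x15: open {x15} ∋ x has {x15} ∩ (A ∖ {x15}) = ∅, so x is NOT a limit point.
  x = x16: open {x16, x18} ∋ x has {x16, x18} ∩ (A ∖ {x16}) = ∅, so x is NOT a limit point.
  x = x17: opens ∋ x are {x15, x16, x17, x18}; each meets A ∖ {x17}, so x IS a limit point.
  x = x18: open {x18} ∋ x has {x18} ∩ (A ∖ {x18}) = ∅, so x is NOT a limit point.
Collecting: A' = {x17}.


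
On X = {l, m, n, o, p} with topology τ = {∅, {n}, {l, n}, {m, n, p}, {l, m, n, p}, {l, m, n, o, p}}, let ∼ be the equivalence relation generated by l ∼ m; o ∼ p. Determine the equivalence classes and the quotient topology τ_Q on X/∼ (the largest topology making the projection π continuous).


X/∼ = {[l=m], [n], [o=p]}; |τ_Q| = 3.

Equivalence classes: [l=m], [n], [o=p].
Quotient map π: X → X/∼ sends l ↦ [l=m], m ↦ [l=m], n ↦ [n], o ↦ [o=p], p ↦ [o=p].
For each subset V ⊆ X/∼, compute π^{-1}(V) ⊆ X and check whether π^{-1}(V) ∈ τ. V is open in τ_Q iff π^{-1}(V) ∈ τ.
  V = {}: π^{-1}(V) = ∅ ∈ τ ✓.
  V = {[l=m]}: π^{-1}(V) = {l, m} ∉ τ ✗.
  V = {[n]}: π^{-1}(V) = {n} ∈ τ ✓.
  V = {[l=m], [n]}: π^{-1}(V) = {l, m, n} ∉ τ ✗.
  V = {[o=p]}: π^{-1}(V) = {o, p} ∉ τ ✗.
  V = {[l=m], [o=p]}: π^{-1}(V) = {l, m, o, p} ∉ τ ✗.
  V = {[n], [o=p]}: π^{-1}(V) = {n, o, p} ∉ τ ✗.
  V = {[l=m], [n], [o=p]}: π^{-1}(V) = {l, m, n, o, p} ∈ τ ✓.
Open sets in the quotient: τ_Q = {{}, {[n]}, {[l=m], [n], [o=p]}} (3 elements).


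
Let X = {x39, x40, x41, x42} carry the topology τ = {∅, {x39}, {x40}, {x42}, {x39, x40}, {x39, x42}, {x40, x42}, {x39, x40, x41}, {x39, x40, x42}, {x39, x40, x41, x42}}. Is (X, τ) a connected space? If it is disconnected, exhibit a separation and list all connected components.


(X, τ) is disconnected; components = [{x42}, {x39, x40, x41}].

Find clopen sets (U ∈ τ with X ∖ U ∈ τ):
  U = ∅, X ∖ U = {x39, x40, x41, x42} — both open, so U is clopen.
  U = {x42}, X ∖ U = {x39, x40, x41} — both open, so U is clopen.
  U = {x39, x40, x41}, X ∖ U = {x42} — both open, so U is clopen.
  U = {x39, x40, x41, x42}, X ∖ U = ∅ — both open, so U is clopen.
Nontrivial clopen(s) exist: e.g. {x42}. So (X, τ) is disconnected.
Compute connected components by grouping points that agree on all clopens:
  component: {x42}
  component: {x39, x40, x41}


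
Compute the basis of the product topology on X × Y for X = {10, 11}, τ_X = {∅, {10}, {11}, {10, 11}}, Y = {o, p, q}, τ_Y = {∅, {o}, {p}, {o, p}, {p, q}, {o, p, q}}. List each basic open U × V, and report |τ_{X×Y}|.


Basis B = {∅ × ∅, {10} × {o}, {10} × {p}, {11} × {o}, {11} × {p}, {10} × {o, p}, {10, 11} × {o}, {10} × {p, q}, {10, 11} × {p}, {11} × {o, p}, {11} × {p, q}, {10} × {o, p, q}, {11} × {o, p, q}, {10, 11} × {o, p}, {10, 11} × {p, q}, {10, 11} × {o, p, q}}; |τ_{X×Y}| = 36.

Enumerate products U × V with U ∈ τ_X, V ∈ τ_Y (deduplicated):
  ∅ × ∅ = {} (∅)
  {10} × {o} = {(10,o)}
  {10} × {p} = {(10,p)}
  {11} × {o} = {(11,o)}
  {11} × {p} = {(11,p)}
  {10} × {o, p} = {(10,o), (10,p)}
  {10, 11} × {o} = {(10,o), (11,o)}
  {10} × {p, q} = {(10,p), (10,q)}
  {10, 11} × {p} = {(10,p), (11,p)}
  {11} × {o, p} = {(11,o), (11,p)}
  {11} × {p, q} = {(11,p), (11,q)}
  {10} × {o, p, q} = {(10,o), (10,p), (10,q)}
  {11} × {o, p, q} = {(11,o), (11,p), (11,q)}
  {10, 11} × {o, p} = {(10,o), (10,p), (11,o), (11,p)}
  {10, 11} × {p, q} = {(10,p), (10,q), (11,p), (11,q)}
  {10, 11} × {o, p, q} = {(10,o), (10,p), (10,q), (11,o), (11,p), (11,q)}
These 16 distinct sets form the basis B.
Close under arbitrary unions to get τ_{X×Y}; counting gives |τ_{X×Y}| = 36.


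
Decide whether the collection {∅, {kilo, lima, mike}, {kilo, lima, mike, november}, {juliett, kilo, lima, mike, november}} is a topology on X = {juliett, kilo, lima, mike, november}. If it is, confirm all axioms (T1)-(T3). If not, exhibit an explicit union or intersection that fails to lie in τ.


τ IS a topology on X.

Axiom (T1): ∅ ∈ τ? Yes; X ∈ τ? Yes.
Axiom (T2/T3): check pairwise unions and intersections of members of τ.
All pairwise intersections and unions checked — each lies in τ. Therefore τ satisfies (T1), (T2), (T3): it IS a topology on X.


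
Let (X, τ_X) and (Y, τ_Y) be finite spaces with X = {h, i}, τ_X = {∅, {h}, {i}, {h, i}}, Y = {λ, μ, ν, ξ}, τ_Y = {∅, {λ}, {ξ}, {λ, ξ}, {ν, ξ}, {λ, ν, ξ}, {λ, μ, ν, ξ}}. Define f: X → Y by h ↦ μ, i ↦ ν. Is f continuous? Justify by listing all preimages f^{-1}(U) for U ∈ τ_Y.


f IS continuous.

Compute f^{-1}(U) for each U ∈ τ_Y:
  U = ∅: f^{-1}(U) = ∅ ∈ τ_X ✓.
  U = {λ}: f^{-1}(U) = ∅ ∈ τ_X ✓.
  U = {ξ}: f^{-1}(U) = ∅ ∈ τ_X ✓.
  U = {λ, ξ}: f^{-1}(U) = ∅ ∈ τ_X ✓.
  U = {ν, ξ}: f^{-1}(U) = {i} ∈ τ_X ✓.
  U = {λ, ν, ξ}: f^{-1}(U) = {i} ∈ τ_X ✓.
  U = {λ, μ, ν, ξ}: f^{-1}(U) = {h, i} ∈ τ_X ✓.
Every preimage lies in τ_X, so f IS continuous.


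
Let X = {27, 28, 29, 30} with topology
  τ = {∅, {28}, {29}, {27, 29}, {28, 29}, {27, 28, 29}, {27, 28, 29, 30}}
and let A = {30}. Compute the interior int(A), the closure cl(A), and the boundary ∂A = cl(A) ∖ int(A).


int(A) = ∅, cl(A) = {30}, ∂A = {30}.

Closed sets in (X, τ) are complements of opens:
  closed(X, τ) = {∅, {30}, {27, 30}, {28, 30}, {27, 28, 30}, {27, 29, 30}, {27, 28, 29, 30}}.
int(A) = ⋃ {U ∈ τ : U ⊆ A}. Opens contained in A: ∅.
Taking the union of these: int(A) = ∅.
cl(A) = ⋂ {C closed : A ⊆ C}. Closed sets containing A: {30}, {27, 30}, {28, 30}, {27, 28, 30}, {27, 29, 30}, {27, 28, 29, 30}.
Intersecting these: cl(A) = {30}.
∂A = cl(A) ∖ int(A) = {30} ∖ ∅ = {30}.


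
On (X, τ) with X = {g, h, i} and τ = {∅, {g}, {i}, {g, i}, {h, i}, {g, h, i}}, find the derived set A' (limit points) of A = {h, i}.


A' = {h}

For each x ∈ X, list the open sets U ∈ τ with x ∈ U, then check whether U ∩ (A ∖ {x}) ≠ ∅ for every such U.
  x = g: open {g} ∋ x has {g} ∩ (A ∖ {g}) = ∅, so x is NOT a limit point.
  x = h: opens ∋ x are {h, i}, {g, h, i}; each meets A ∖ {h}, so x IS a limit point.
  x = i: open {i} ∋ x has {i} ∩ (A ∖ {i}) = ∅, so x is NOT a limit point.
Collecting: A' = {h}.


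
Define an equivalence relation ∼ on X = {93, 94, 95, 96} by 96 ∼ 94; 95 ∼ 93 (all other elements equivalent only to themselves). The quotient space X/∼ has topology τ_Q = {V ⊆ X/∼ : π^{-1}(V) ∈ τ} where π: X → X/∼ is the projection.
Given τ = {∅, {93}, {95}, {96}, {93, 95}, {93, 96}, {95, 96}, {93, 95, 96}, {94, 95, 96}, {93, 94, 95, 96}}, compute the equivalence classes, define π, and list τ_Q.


X/∼ = {[93=95], [94=96]}; |τ_Q| = 3.

Equivalence classes: [93=95], [94=96].
Quotient map π: X → X/∼ sends 93 ↦ [93=95], 94 ↦ [94=96], 95 ↦ [93=95], 96 ↦ [94=96].
For each subset V ⊆ X/∼, compute π^{-1}(V) ⊆ X and check whether π^{-1}(V) ∈ τ. V is open in τ_Q iff π^{-1}(V) ∈ τ.
  V = {}: π^{-1}(V) = ∅ ∈ τ ✓.
  V = {[93=95]}: π^{-1}(V) = {93, 95} ∈ τ ✓.
  V = {[94=96]}: π^{-1}(V) = {94, 96} ∉ τ ✗.
  V = {[93=95], [94=96]}: π^{-1}(V) = {93, 94, 95, 96} ∈ τ ✓.
Open sets in the quotient: τ_Q = {{}, {[93=95]}, {[93=95], [94=96]}} (3 elements).


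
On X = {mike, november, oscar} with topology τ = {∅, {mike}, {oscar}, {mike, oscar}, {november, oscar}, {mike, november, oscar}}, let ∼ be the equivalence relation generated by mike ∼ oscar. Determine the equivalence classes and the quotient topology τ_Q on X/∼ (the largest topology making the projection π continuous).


X/∼ = {[mike=oscar], [november]}; |τ_Q| = 3.

Equivalence classes: [mike=oscar], [november].
Quotient map π: X → X/∼ sends mike ↦ [mike=oscar], november ↦ [november], oscar ↦ [mike=oscar].
For each subset V ⊆ X/∼, compute π^{-1}(V) ⊆ X and check whether π^{-1}(V) ∈ τ. V is open in τ_Q iff π^{-1}(V) ∈ τ.
  V = {}: π^{-1}(V) = ∅ ∈ τ ✓.
  V = {[mike=oscar]}: π^{-1}(V) = {mike, oscar} ∈ τ ✓.
  V = {[november]}: π^{-1}(V) = {november} ∉ τ ✗.
  V = {[mike=oscar], [november]}: π^{-1}(V) = {mike, november, oscar} ∈ τ ✓.
Open sets in the quotient: τ_Q = {{}, {[mike=oscar]}, {[mike=oscar], [november]}} (3 elements).


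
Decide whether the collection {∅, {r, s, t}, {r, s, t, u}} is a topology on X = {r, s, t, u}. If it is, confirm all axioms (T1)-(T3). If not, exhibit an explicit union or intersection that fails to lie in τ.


τ IS a topology on X.

Axiom (T1): ∅ ∈ τ? Yes; X ∈ τ? Yes.
Axiom (T2/T3): check pairwise unions and intersections of members of τ.
All pairwise intersections and unions checked — each lies in τ. Therefore τ satisfies (T1), (T2), (T3): it IS a topology on X.


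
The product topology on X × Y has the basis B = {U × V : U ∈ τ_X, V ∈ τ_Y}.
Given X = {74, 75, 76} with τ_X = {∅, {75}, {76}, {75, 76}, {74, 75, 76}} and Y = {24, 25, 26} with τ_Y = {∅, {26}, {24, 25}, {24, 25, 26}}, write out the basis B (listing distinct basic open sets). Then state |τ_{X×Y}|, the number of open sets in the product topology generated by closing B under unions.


Basis B = {∅ × ∅, {75} × {26}, {76} × {26}, {75} × {24, 25}, {75, 76} × {26}, {76} × {24, 25}, {74, 75, 76} × {26}, {75} × {24, 25, 26}, {76} × {24, 25, 26}, {75, 76} × {24, 25}, {74, 75, 76} × {24, 25}, {75, 76} × {24, 25, 26}, {74, 75, 76} × {24, 25, 26}}; |τ_{X×Y}| = 25.

Enumerate products U × V with U ∈ τ_X, V ∈ τ_Y (deduplicated):
  ∅ × ∅ = {} (∅)
  {75} × {26} = {(75,26)}
  {76} × {26} = {(76,26)}
  {75} × {24, 25} = {(75,24), (75,25)}
  {75, 76} × {26} = {(75,26), (76,26)}
  {76} × {24, 25} = {(76,24), (76,25)}
  {74, 75, 76} × {26} = {(74,26), (75,26), (76,26)}
  {75} × {24, 25, 26} = {(75,24), (75,25), (75,26)}
  {76} × {24, 25, 26} = {(76,24), (76,25), (76,26)}
  {75, 76} × {24, 25} = {(75,24), (75,25), (76,24), (76,25)}
  {74, 75, 76} × {24, 25} = {(74,24), (74,25), (75,24), (75,25), (76,24), (76,25)}
  {75, 76} × {24, 25, 26} = {(75,24), (75,25), (75,26), (76,24), (76,25), (76,26)}
  {74, 75, 76} × {24, 25, 26} = {(74,24), (74,25), (74,26), (75,24), (75,25), (75,26), (76,24), (76,25), (76,26)}
These 13 distinct sets form the basis B.
Close under arbitrary unions to get τ_{X×Y}; counting gives |τ_{X×Y}| = 25.


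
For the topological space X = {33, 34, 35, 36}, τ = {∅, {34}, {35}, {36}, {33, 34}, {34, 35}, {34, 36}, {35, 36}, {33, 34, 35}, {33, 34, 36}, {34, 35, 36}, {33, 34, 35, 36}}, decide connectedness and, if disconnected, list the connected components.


(X, τ) is disconnected; components = [{35}, {36}, {33, 34}].

Find clopen sets (U ∈ τ with X ∖ U ∈ τ):
  U = ∅, X ∖ U = {33, 34, 35, 36} — both open, so U is clopen.
  U = {35}, X ∖ U = {33, 34, 36} — both open, so U is clopen.
  U = {36}, X ∖ U = {33, 34, 35} — both open, so U is clopen.
  U = {33, 34}, X ∖ U = {35, 36} — both open, so U is clopen.
  U = {35, 36}, X ∖ U = {33, 34} — both open, so U is clopen.
  U = {33, 34, 35}, X ∖ U = {36} — both open, so U is clopen.
  U = {33, 34, 36}, X ∖ U = {35} — both open, so U is clopen.
  U = {33, 34, 35, 36}, X ∖ U = ∅ — both open, so U is clopen.
Nontrivial clopen(s) exist: e.g. {33, 34, 35}. So (X, τ) is disconnected.
Compute connected components by grouping points that agree on all clopens:
  component: {35}
  component: {36}
  component: {33, 34}


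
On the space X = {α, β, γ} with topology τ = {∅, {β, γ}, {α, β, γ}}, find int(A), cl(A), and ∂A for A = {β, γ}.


int(A) = {β, γ}, cl(A) = {α, β, γ}, ∂A = {α}.

Closed sets in (X, τ) are complements of opens:
  closed(X, τ) = {∅, {α}, {α, β, γ}}.
int(A) = ⋃ {U ∈ τ : U ⊆ A}. Opens contained in A: ∅, {β, γ}.
Taking the union of these: int(A) = {β, γ}.
cl(A) = ⋂ {C closed : A ⊆ C}. Closed sets containing A: {α, β, γ}.
Intersecting these: cl(A) = {α, β, γ}.
∂A = cl(A) ∖ int(A) = {α, β, γ} ∖ {β, γ} = {α}.


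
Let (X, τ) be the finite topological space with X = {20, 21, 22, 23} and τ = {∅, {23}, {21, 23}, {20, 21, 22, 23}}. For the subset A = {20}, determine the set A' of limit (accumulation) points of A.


A' = {22}

For each x ∈ X, list the open sets U ∈ τ with x ∈ U, then check whether U ∩ (A ∖ {x}) ≠ ∅ for every such U.
  x = 20: open {20, 21, 22, 23} ∋ x has {20, 21, 22, 23} ∩ (A ∖ {20}) = ∅, so x is NOT a limit point.
  x = 21: open {21, 23} ∋ x has {21, 23} ∩ (A ∖ {21}) = ∅, so x is NOT a limit point.
  x = 22: opens ∋ x are {20, 21, 22, 23}; each meets A ∖ {22}, so x IS a limit point.
  x = 23: open {23} ∋ x has {23} ∩ (A ∖ {23}) = ∅, so x is NOT a limit point.
Collecting: A' = {22}.


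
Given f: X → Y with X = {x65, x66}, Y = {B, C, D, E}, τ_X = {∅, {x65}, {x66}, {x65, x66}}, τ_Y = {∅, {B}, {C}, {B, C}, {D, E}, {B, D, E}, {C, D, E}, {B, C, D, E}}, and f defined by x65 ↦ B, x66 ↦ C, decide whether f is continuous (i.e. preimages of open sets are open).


f IS continuous.

Compute f^{-1}(U) for each U ∈ τ_Y:
  U = ∅: f^{-1}(U) = ∅ ∈ τ_X ✓.
  U = {B}: f^{-1}(U) = {x65} ∈ τ_X ✓.
  U = {C}: f^{-1}(U) = {x66} ∈ τ_X ✓.
  U = {B, C}: f^{-1}(U) = {x65, x66} ∈ τ_X ✓.
  U = {D, E}: f^{-1}(U) = ∅ ∈ τ_X ✓.
  U = {B, D, E}: f^{-1}(U) = {x65} ∈ τ_X ✓.
  U = {C, D, E}: f^{-1}(U) = {x66} ∈ τ_X ✓.
  U = {B, C, D, E}: f^{-1}(U) = {x65, x66} ∈ τ_X ✓.
Every preimage lies in τ_X, so f IS continuous.


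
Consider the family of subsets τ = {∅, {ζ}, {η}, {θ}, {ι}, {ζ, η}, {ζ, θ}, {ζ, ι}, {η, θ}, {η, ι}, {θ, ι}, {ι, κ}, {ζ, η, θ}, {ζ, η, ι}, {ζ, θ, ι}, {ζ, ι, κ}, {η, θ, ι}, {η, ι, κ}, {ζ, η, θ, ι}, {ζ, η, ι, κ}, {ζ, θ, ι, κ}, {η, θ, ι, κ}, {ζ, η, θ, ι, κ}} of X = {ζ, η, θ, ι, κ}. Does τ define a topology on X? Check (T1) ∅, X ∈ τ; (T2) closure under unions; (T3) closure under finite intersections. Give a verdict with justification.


τ is NOT a topology on X.

Axiom (T1): ∅ ∈ τ? Yes; X ∈ τ? Yes.
Axiom (T2/T3): check pairwise unions and intersections of members of τ.
Counterexample for (T2): {θ} ∪ {ι, κ} = {θ, ι, κ} ∉ τ. Therefore τ is NOT a topology.


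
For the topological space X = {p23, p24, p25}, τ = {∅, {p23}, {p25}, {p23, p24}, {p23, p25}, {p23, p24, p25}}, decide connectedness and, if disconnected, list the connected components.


(X, τ) is disconnected; components = [{p25}, {p23, p24}].

Find clopen sets (U ∈ τ with X ∖ U ∈ τ):
  U = ∅, X ∖ U = {p23, p24, p25} — both open, so U is clopen.
  U = {p25}, X ∖ U = {p23, p24} — both open, so U is clopen.
  U = {p23, p24}, X ∖ U = {p25} — both open, so U is clopen.
  U = {p23, p24, p25}, X ∖ U = ∅ — both open, so U is clopen.
Nontrivial clopen(s) exist: e.g. {p23, p24}. So (X, τ) is disconnected.
Compute connected components by grouping points that agree on all clopens:
  component: {p25}
  component: {p23, p24}


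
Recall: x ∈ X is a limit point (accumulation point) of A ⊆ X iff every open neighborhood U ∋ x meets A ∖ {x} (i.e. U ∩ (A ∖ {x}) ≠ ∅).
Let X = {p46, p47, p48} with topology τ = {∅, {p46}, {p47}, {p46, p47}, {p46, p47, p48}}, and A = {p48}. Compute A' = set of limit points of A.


A' = ∅

For each x ∈ X, list the open sets U ∈ τ with x ∈ U, then check whether U ∩ (A ∖ {x}) ≠ ∅ for every such U.
  x = p46: open {p46} ∋ x has {p46} ∩ (A ∖ {p46}) = ∅, so x is NOT a limit point.
  x = p47: open {p47} ∋ x has {p47} ∩ (A ∖ {p47}) = ∅, so x is NOT a limit point.
  x = p48: open {p46, p47, p48} ∋ x has {p46, p47, p48} ∩ (A ∖ {p48}) = ∅, so x is NOT a limit point.
Collecting: A' = ∅.


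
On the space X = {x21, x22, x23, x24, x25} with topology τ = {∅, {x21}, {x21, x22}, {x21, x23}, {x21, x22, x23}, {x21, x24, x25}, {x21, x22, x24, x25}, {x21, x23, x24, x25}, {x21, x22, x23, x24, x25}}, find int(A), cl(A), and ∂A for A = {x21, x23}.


int(A) = {x21, x23}, cl(A) = {x21, x22, x23, x24, x25}, ∂A = {x22, x24, x25}.

Closed sets in (X, τ) are complements of opens:
  closed(X, τ) = {∅, {x22}, {x23}, {x22, x23}, {x24, x25}, {x22, x24, x25}, {x23, x24, x25}, {x22, x23, x24, x25}, {x21, x22, x23, x24, x25}}.
int(A) = ⋃ {U ∈ τ : U ⊆ A}. Opens contained in A: ∅, {x21}, {x21, x23}.
Taking the union of these: int(A) = {x21, x23}.
cl(A) = ⋂ {C closed : A ⊆ C}. Closed sets containing A: {x21, x22, x23, x24, x25}.
Intersecting these: cl(A) = {x21, x22, x23, x24, x25}.
∂A = cl(A) ∖ int(A) = {x21, x22, x23, x24, x25} ∖ {x21, x23} = {x22, x24, x25}.
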